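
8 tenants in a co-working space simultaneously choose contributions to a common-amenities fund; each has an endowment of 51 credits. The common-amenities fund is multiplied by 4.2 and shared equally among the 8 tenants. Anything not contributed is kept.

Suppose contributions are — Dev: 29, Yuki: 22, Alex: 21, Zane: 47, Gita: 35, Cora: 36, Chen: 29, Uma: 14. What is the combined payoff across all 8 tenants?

Total contributed: 29 + 22 + 21 + 47 + 35 + 36 + 29 + 14 = 233; total kept: 8 × 51 − 233 = 175.
The common-amenities fund pays out 4.2 × 233 = 978.60 in aggregate.
Group total = 175 + 978.60 = 1153.60.

1153.60 credits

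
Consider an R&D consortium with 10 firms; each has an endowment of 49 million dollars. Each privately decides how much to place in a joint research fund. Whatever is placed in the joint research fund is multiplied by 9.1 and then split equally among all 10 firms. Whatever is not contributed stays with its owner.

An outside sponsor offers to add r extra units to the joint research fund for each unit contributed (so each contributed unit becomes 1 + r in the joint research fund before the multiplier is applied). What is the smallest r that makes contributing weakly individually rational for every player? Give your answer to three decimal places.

With matching at rate r, one contributed unit becomes (1 + r) in the joint research fund and returns 9.1 × (1 + r) / 10 to the contributor.
Setting this equal to 1: 1 + r = 10/9.1 = 1.0989.
So the minimum matching rate is r = 1.0989 − 1 = 0.099.

0.099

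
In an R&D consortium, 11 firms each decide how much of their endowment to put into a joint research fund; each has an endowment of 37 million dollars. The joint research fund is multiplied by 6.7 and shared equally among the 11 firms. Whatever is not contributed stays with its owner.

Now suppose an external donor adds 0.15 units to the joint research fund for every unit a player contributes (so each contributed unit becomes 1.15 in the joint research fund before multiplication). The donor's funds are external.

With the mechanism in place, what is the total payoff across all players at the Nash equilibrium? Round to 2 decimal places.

407.00 million dollars

The effective private return is 6.7 × 1.15 / 11 = 0.7005, which is still under 1, so the mechanism doesn't change anyone's dominant strategy: zero contribution.
Everyone keeps their endowment and the group total is 11 × 37 = 407.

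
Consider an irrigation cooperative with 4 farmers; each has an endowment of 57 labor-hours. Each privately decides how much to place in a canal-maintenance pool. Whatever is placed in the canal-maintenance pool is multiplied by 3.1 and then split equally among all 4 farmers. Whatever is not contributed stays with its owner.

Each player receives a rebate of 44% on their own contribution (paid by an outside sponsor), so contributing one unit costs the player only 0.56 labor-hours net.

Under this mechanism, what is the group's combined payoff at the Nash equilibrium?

807.12 labor-hours

Under the mechanism each unit contributed yields (3.1/4) / 0.56 = 1.3839 back to its contributor per unit of net cost, which exceeds 1, making full contribution the dominant choice for everyone.
At the Nash equilibrium everyone contributes 57. Group total payoff = 4 × (57 × 0.44 + 3.1 × 57) = 807.12.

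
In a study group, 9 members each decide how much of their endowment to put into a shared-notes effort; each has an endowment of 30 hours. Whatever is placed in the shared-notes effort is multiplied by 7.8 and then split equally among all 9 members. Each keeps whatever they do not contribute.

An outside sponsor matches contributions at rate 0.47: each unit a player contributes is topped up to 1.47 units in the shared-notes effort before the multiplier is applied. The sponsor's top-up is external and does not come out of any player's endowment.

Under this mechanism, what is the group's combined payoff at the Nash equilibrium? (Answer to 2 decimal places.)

3095.82 hours

Under the mechanism each unit contributed yields 7.8 × 1.47 / 9 = 1.2740 back to its contributor per unit of net cost, which exceeds 1, making full contribution the dominant choice for everyone.
At the Nash equilibrium everyone contributes 30. Group total payoff = 7.8 × 1.47 × 270 = 3095.82.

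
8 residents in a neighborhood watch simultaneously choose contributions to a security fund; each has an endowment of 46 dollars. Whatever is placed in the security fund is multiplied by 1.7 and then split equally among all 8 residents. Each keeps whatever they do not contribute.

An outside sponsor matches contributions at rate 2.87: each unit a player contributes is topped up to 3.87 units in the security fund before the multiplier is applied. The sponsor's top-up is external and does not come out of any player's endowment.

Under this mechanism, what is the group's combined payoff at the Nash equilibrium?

Even with the mechanism, each unit contributed returns only 1.7 × 3.87 / 8 = 0.8224 per unit of net cost, so contributing nothing is still dominant.
At the Nash equilibrium no one contributes; group total payoff = 8 × 46 = 368.

368.00 dollars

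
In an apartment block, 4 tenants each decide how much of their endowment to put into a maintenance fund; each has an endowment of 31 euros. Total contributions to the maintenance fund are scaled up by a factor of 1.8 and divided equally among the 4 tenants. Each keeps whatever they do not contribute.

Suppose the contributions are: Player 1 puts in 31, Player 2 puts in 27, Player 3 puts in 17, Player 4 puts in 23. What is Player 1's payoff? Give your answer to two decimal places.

44.10 euros

Total contributed: 31 + 27 + 17 + 23 = 98.
Each receives 1.8 × 98 / 4 = 44.10 from the maintenance fund.
Player 1 keeps 31 − 31 = 0, so Player 1's payoff is 0 + 44.10 = 44.10.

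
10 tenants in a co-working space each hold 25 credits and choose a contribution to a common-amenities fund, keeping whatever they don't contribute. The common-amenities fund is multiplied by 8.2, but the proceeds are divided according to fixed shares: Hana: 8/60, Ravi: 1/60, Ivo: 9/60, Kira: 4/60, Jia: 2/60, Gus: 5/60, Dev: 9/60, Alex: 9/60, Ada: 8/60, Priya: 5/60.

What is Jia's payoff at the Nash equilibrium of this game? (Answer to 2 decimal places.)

Each unit j contributes comes back to j as 8.2 × (j's share), so j prefers to contribute only if that share exceeds 1/8.2 = 0.1220; otherwise keeping the unit dominates.
Hana, Ivo, Dev, Alex and Ada clear that bar, contributing 25 each; the remaining 5 contribute 0. Total contributed: 125.
Jia keeps 25 and receives 8.2 × 125 × 2/60 = 34.17 from the common-amenities fund, for a payoff of 59.17.

59.17 credits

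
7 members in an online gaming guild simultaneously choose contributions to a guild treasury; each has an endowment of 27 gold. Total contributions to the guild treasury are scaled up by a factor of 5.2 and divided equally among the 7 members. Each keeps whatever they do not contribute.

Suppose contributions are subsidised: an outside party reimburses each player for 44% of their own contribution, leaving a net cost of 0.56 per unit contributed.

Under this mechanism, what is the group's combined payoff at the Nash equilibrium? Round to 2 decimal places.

With the mechanism, a contributed unit returns (5.2/7) / 0.56 = 1.3265 per unit of net cost to the contributor — now above 1 — so contributing fully is weakly dominant for every player.
So the Nash equilibrium is full contribution by all 7; the group earns 7 × (27 × 0.44 + 5.2 × 27) = 1065.96.

1065.96 gold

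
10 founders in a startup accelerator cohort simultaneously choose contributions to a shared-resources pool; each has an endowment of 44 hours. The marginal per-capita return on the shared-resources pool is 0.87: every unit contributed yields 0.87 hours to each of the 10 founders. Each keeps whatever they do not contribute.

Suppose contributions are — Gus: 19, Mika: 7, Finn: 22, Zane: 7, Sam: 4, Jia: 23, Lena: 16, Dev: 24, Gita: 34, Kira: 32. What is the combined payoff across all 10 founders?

Total contributed: 19 + 7 + 22 + 7 + 4 + 23 + 16 + 24 + 34 + 32 = 188; total kept: 10 × 44 − 188 = 252.
The shared-resources pool pays out 0.87 × 10 × 188 = 1635.60 in aggregate.
Group total = 252 + 1635.60 = 1887.60.

1887.60 hours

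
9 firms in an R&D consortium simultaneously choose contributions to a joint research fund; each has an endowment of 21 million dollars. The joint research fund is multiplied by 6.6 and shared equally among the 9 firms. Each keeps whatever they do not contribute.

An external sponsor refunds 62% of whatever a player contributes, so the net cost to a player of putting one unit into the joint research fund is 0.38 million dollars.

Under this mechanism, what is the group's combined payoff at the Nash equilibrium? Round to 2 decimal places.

The effective private return per unit is now (6.6/9) / 0.38 = 1.9298 > 1, so every player's dominant strategy flips to full contribution.
At the Nash equilibrium everyone contributes 21. Group total payoff = 9 × (21 × 0.62 + 6.6 × 21) = 1364.58.

1364.58 million dollars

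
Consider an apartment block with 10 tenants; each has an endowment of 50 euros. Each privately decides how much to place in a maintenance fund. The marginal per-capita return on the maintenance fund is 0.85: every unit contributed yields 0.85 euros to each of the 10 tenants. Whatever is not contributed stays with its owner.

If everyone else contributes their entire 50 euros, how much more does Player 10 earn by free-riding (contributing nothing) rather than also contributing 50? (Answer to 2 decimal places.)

7.50 euros

Switching from a contribution of 50 to 0 lets Player 10 keep an extra 50 euros, but lowers the maintenance fund by 50, which costs Player 10 their own share of that drop: 0.85 × 50 = 42.50.
Net gain = 50 − 42.50 = 7.50. The private return per contributed unit (0.85) is below 1, so free-riding is indeed the best response regardless of what the others do.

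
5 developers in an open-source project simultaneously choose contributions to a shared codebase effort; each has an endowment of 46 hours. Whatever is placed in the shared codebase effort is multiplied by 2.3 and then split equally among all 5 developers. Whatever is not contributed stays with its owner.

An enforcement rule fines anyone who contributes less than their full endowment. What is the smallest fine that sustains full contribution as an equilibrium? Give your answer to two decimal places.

Given the others contribute fully, the best deviation is to contribute 0 (any partial contribution still incurs the fine and gives up units whose private return 0.4600 is below 1).
Deviating from 46 to 0 saves 46 hours but forfeits the deviator's share of the drop in the shared codebase effort: 2.3/5 × 46 = 21.16.
So the deviation gain is 46 − 21.16 = 24.84, and the fine must be at least 24.84 hours to wipe it out.

24.84 hours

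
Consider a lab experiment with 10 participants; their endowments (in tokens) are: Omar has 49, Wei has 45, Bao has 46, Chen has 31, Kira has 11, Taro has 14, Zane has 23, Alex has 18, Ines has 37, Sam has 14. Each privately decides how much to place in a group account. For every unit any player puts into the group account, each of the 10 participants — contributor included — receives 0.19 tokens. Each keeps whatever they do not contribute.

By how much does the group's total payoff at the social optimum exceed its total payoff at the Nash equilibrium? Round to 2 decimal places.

The private return per contributed unit is 0.19 < 1 for everyone, so the Nash equilibrium is zero contribution and the group total is Σ E_j = 49 + 45 + 46 + 31 + 11 + 14 + 23 + 18 + 37 + 14 = 288.
Each contributed unit returns 1.900 to the group, so the social optimum is full contribution by everyone: group total = 1.900 × 288 = 547.20.
Efficiency loss = (1.900 − 1) × 288 = 259.20.

259.20 tokens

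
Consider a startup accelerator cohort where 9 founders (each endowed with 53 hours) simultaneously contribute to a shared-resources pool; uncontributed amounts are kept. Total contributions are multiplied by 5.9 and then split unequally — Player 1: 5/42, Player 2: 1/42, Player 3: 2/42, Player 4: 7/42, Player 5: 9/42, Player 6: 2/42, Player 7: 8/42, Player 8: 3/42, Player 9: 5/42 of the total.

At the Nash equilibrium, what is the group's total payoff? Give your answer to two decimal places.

For player j, contributing a unit is worthwhile iff 5.9 × (j's share) ≥ 1, i.e. iff j's share is at least 0.1695.
Player 5 and Player 7 clear that bar, contributing 53 each; the remaining 7 contribute 0. Total contributed: 106.
The shared-resources pool pays out 5.9 × 106 = 625.40 in total (split across the unequal shares, but the aggregate is all that matters for the group sum).
The 7 free-riders keep 53 each, adding 371. Group total = 371 + 625.40 = 996.40.

996.40 hours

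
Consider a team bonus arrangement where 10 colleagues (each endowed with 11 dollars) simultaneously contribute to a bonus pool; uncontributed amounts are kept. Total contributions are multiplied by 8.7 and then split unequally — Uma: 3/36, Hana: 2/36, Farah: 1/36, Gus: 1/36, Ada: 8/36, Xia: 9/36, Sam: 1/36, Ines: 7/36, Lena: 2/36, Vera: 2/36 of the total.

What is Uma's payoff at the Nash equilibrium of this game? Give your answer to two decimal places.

34.93 dollars

Each unit j contributes comes back to j as 8.7 × (j's share), so j prefers to contribute only if that share exceeds 1/8.7 = 0.1149; otherwise keeping the unit dominates.
The shares above 0.1149 belong to Ada, Xia and Ines, contributing 11 each; the remaining 7 contribute 0. Total contributed: 33.
Uma keeps 11 and receives 8.7 × 33 × 3/36 = 23.93 from the bonus pool, for a payoff of 34.93.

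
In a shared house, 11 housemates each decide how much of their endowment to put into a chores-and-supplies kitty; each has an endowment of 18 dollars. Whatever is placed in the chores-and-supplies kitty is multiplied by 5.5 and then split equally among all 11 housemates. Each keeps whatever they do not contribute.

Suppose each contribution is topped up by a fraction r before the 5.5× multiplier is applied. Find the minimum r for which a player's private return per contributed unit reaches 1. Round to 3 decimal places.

With matching at rate r, one contributed unit becomes (1 + r) in the chores-and-supplies kitty and returns 5.5 × (1 + r) / 11 to the contributor.
Setting this equal to 1: 1 + r = 11/5.5 = 2.0000.
So the minimum matching rate is r = 2.0000 − 1 = 1.000.

1.000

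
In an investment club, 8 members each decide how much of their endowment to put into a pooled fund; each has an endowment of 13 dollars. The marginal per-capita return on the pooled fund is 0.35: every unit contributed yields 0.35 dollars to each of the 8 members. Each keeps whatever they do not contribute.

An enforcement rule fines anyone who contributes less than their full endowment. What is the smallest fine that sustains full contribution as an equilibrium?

Given the others contribute fully, the best deviation is to contribute 0 (any partial contribution still incurs the fine and gives up units whose private return 0.35 is below 1).
Deviating from 13 to 0 saves 13 dollars but forfeits the deviator's share of the drop in the pooled fund: 0.35 × 13 = 4.55.
So the deviation gain is 13 − 4.55 = 8.45, and the fine must be at least 8.45 dollars to wipe it out.

8.45 dollars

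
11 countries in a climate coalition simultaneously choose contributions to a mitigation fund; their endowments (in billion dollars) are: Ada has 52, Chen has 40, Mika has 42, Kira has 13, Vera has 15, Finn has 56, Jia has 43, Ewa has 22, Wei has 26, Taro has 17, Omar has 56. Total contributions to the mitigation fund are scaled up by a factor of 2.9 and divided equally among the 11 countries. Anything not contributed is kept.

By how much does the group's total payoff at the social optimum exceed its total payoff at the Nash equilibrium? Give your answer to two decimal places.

725.80 billion dollars

The private return per contributed unit is 2.9/11 = 0.2636 < 1 for every player regardless of endowment, so the Nash equilibrium is zero contribution and the group total is Σ E_j = 52 + 40 + 42 + 13 + 15 + 56 + 43 + 22 + 26 + 17 + 56 = 382.
Each contributed unit returns 2.900 to the group, so the social optimum is full contribution by everyone: group total = 2.900 × 382 = 1107.80.
Efficiency loss = (2.900 − 1) × 382 = 725.80.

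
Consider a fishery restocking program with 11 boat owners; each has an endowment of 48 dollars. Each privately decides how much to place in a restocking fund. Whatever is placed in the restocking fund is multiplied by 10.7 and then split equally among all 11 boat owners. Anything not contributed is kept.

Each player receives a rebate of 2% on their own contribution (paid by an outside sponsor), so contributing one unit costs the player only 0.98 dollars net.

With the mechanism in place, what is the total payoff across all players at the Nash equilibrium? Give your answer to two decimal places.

With the mechanism, a contributed unit returns (10.7/11) / 0.98 = 0.9926 per unit of net cost — still below 1 — so contributing 0 remains dominant for every player.
At the Nash equilibrium no one contributes; group total payoff = 11 × 48 = 528.

528.00 dollars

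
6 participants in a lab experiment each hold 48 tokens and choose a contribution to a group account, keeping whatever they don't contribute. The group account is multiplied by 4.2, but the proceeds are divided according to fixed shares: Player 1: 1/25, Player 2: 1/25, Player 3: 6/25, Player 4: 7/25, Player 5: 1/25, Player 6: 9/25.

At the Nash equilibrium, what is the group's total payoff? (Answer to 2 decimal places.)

748.80 tokens

Each unit j contributes comes back to j as 4.2 × (j's share), so j prefers to contribute only if that share exceeds 1/4.2 = 0.2381; otherwise keeping the unit dominates.
Player 3, Player 4 and Player 6 clear that bar, contributing 48 each; the remaining 3 contribute 0. Total contributed: 144.
The group account pays out 4.2 × 144 = 604.80 in total (split across the unequal shares, but the aggregate is all that matters for the group sum).
The 3 free-riders keep 48 each, adding 144. Group total = 144 + 604.80 = 748.80.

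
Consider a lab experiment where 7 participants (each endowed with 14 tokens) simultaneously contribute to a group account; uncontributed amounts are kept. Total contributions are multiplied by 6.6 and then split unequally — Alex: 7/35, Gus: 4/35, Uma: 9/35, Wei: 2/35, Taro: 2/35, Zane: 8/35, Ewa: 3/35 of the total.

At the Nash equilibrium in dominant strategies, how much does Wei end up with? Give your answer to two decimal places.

29.84 tokens

Each unit j contributes comes back to j as 6.6 × (j's share), so j prefers to contribute only if that share exceeds 1/6.6 = 0.1515; otherwise keeping the unit dominates.
Alex, Uma and Zane are above the threshold, contributing 14 each; the remaining 4 contribute 0. Total contributed: 42.
Wei keeps 14 and receives 6.6 × 42 × 2/35 = 15.84 from the group account, for a payoff of 29.84.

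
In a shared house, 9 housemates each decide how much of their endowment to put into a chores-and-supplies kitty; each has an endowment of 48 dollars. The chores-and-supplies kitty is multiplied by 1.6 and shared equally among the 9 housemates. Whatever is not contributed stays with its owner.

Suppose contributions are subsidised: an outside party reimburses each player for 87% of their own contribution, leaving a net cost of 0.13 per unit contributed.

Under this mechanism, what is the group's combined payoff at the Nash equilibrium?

1067.04 dollars

Under the mechanism each unit contributed yields (1.6/9) / 0.13 = 1.3675 back to its contributor per unit of net cost, which exceeds 1, making full contribution the dominant choice for everyone.
At the Nash equilibrium everyone contributes 48. Group total payoff = 9 × (48 × 0.87 + 1.6 × 48) = 1067.04.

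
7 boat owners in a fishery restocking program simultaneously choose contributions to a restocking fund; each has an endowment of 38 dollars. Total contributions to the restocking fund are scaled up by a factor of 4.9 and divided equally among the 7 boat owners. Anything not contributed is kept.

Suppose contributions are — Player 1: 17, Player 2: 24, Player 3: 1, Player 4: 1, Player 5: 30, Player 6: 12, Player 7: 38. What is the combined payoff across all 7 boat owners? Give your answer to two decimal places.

745.70 dollars

Total contributed: 17 + 24 + 1 + 1 + 30 + 12 + 38 = 123; total kept: 7 × 38 − 123 = 143.
The restocking fund pays out 4.9 × 123 = 602.70 in aggregate.
Group total = 143 + 602.70 = 745.70.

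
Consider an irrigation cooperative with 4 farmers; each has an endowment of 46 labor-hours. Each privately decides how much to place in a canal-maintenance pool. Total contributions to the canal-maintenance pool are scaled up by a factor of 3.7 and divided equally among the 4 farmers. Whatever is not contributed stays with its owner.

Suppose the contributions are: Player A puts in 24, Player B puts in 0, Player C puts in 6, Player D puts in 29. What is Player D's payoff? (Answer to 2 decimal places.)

71.58 labor-hours

Total contributed: 24 + 0 + 6 + 29 = 59.
Each receives 3.7 × 59 / 4 = 54.58 from the canal-maintenance pool.
Player D keeps 46 − 29 = 17, so Player D's payoff is 17 + 54.58 = 71.58.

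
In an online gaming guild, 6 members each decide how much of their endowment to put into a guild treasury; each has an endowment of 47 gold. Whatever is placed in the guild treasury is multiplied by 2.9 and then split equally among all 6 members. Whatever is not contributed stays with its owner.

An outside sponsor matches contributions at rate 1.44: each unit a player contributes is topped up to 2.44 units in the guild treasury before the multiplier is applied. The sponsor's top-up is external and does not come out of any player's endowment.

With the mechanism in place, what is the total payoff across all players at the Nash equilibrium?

Under the mechanism each unit contributed yields 2.9 × 2.44 / 6 = 1.1793 back to its contributor per unit of net cost, which exceeds 1, making full contribution the dominant choice for everyone.
At the Nash equilibrium everyone contributes 47. Group total payoff = 2.9 × 2.44 × 282 = 1995.43.

1995.43 gold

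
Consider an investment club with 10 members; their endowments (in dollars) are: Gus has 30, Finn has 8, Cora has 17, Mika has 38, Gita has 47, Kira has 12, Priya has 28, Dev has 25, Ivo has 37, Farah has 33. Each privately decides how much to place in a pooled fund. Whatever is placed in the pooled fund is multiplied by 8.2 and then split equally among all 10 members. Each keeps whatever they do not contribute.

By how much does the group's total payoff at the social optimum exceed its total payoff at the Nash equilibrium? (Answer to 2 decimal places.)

The private return per contributed unit is 8.2/10 = 0.8200 < 1 for every player regardless of endowment, so the Nash equilibrium is zero contribution and the group total is Σ E_j = 30 + 8 + 17 + 38 + 47 + 12 + 28 + 25 + 37 + 33 = 275.
Each contributed unit returns 8.200 to the group, so the social optimum is full contribution by everyone: group total = 8.200 × 275 = 2255.00.
Efficiency loss = (8.200 − 1) × 275 = 1980.00.

1980.00 dollars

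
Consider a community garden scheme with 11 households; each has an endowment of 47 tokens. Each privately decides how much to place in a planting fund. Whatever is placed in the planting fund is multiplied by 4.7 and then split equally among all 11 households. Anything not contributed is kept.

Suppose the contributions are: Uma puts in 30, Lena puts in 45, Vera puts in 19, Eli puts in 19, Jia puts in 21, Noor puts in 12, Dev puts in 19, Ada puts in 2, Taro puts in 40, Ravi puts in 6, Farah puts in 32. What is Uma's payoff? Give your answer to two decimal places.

121.68 tokens

Total contributed: 30 + 45 + 19 + 19 + 21 + 12 + 19 + 2 + 40 + 6 + 32 = 245.
Each receives 4.7 × 245 / 11 = 104.68 from the planting fund.
Uma keeps 47 − 30 = 17, so Uma's payoff is 17 + 104.68 = 121.68.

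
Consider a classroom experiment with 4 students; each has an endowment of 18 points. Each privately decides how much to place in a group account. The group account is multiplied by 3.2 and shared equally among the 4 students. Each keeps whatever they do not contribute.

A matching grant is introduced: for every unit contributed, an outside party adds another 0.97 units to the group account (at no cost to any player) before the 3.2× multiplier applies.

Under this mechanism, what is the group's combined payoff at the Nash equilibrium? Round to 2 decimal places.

The effective private return per unit is now 3.2 × 1.97 / 4 = 1.5760 > 1, so every player's dominant strategy flips to full contribution.
At the Nash equilibrium everyone contributes 18. Group total payoff = 3.2 × 1.97 × 72 = 453.89.

453.89 points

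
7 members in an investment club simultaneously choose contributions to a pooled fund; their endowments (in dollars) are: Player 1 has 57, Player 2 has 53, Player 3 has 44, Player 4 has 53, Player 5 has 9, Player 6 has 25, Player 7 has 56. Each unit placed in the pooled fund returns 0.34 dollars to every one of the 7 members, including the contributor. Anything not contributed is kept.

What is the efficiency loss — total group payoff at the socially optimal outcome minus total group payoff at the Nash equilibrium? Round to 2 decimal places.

409.86 dollars

The private return per contributed unit is 0.34 < 1 for everyone, so the Nash equilibrium is zero contribution and the group total is Σ E_j = 57 + 53 + 44 + 53 + 9 + 25 + 56 = 297.
Each contributed unit returns 2.380 to the group, so the social optimum is full contribution by everyone: group total = 2.380 × 297 = 706.86.
Efficiency loss = (2.380 − 1) × 297 = 409.86.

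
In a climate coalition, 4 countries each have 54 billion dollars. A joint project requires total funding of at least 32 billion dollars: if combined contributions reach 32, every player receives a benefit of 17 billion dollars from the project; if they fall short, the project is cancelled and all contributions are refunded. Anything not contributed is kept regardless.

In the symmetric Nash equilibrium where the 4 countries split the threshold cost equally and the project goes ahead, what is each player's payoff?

63 billion dollars

Equal share of the threshold: 32/4 = 8.
At this profile no one gains by cutting their contribution: any cut drops the total below 32, the project is cancelled, contributions are refunded, and the deviator ends with 54, which is less than 54 − 8 + 17 = 63. Contributing more than 8 just wastes the excess. So contributing exactly 8 is a best response.
Each player's payoff: 54 − 8 + 17 = 63.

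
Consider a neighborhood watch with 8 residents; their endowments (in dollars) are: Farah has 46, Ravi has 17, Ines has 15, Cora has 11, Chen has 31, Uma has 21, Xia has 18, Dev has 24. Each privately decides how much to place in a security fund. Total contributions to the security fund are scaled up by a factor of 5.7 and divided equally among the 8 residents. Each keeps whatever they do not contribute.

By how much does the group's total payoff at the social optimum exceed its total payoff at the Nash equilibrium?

860.10 dollars

The private return per contributed unit is 5.7/8 = 0.7125 < 1 for every player regardless of endowment, so the Nash equilibrium is zero contribution and the group total is Σ E_j = 46 + 17 + 15 + 11 + 31 + 21 + 18 + 24 = 183.
Each contributed unit returns 5.700 to the group, so the social optimum is full contribution by everyone: group total = 5.700 × 183 = 1043.10.
Efficiency loss = (5.700 − 1) × 183 = 860.10.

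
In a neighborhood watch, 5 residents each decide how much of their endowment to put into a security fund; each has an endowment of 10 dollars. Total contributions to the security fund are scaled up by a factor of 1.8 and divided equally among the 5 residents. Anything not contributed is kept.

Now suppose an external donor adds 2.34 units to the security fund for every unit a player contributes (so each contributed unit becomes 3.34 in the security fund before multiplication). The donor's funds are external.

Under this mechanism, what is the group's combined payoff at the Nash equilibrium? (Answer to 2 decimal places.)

Under the mechanism each unit contributed yields 1.8 × 3.34 / 5 = 1.2024 back to its contributor per unit of net cost, which exceeds 1, making full contribution the dominant choice for everyone.
So the Nash equilibrium is full contribution by all 5; the group earns 1.8 × 3.34 × 50 = 300.60.

300.60 dollars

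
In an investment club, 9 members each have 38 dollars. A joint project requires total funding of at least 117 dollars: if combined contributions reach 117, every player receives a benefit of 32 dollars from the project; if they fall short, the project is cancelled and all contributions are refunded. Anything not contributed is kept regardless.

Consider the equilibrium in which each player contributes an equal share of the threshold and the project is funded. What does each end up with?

57 dollars

Equal share of the threshold: 117/9 = 13.
At this profile no one gains by cutting their contribution: any cut drops the total below 117, the project is cancelled, contributions are refunded, and the deviator ends with 38, which is less than 38 − 13 + 32 = 57. Contributing more than 13 just wastes the excess. So contributing exactly 13 is a best response.
Each player's payoff: 38 − 13 + 32 = 57.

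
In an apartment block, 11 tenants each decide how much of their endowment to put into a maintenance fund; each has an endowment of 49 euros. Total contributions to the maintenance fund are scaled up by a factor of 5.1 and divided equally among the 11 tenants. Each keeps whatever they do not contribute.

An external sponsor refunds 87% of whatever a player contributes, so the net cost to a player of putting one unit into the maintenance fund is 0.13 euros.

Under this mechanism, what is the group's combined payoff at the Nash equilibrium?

3217.83 euros

The effective private return per unit is now (5.1/11) / 0.13 = 3.5664 > 1, so every player's dominant strategy flips to full contribution.
At the Nash equilibrium everyone contributes 49. Group total payoff = 11 × (49 × 0.87 + 5.1 × 49) = 3217.83.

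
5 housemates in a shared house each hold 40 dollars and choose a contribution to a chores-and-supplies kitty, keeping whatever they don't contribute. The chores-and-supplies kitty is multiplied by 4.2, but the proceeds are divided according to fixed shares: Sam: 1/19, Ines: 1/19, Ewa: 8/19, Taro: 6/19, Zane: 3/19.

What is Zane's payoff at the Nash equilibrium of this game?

For player j, contributing a unit is worthwhile iff 4.2 × (j's share) ≥ 1, i.e. iff j's share is at least 0.2381.
The shares above 0.2381 belong to Ewa and Taro, contributing 40 each; the remaining 3 contribute 0. Total contributed: 80.
Zane keeps 40 and receives 4.2 × 80 × 3/19 = 53.05 from the chores-and-supplies kitty, for a payoff of 93.05.

93.05 dollars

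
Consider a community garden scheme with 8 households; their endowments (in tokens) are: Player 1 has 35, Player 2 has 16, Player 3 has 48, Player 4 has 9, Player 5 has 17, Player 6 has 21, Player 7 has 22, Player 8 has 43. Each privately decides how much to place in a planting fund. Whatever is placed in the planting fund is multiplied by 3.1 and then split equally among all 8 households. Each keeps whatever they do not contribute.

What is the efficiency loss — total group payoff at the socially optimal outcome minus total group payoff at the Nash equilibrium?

The private return per contributed unit is 3.1/8 = 0.3875 < 1 for every player regardless of endowment, so the Nash equilibrium is zero contribution and the group total is Σ E_j = 35 + 16 + 48 + 9 + 17 + 21 + 22 + 43 = 211.
Each contributed unit returns 3.100 to the group, so the social optimum is full contribution by everyone: group total = 3.100 × 211 = 654.10.
Efficiency loss = (3.100 − 1) × 211 = 443.10.

443.10 tokens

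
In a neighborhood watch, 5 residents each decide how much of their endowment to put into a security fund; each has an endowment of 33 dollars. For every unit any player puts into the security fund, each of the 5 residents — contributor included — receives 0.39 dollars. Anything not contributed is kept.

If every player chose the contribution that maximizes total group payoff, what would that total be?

Each contributed unit returns 1.950 to the group as a whole (0.39 to each of 5 players), which exceeds 1, so the social optimum is full contribution: group total = 1.950 × 165 = 321.75.

321.75 dollars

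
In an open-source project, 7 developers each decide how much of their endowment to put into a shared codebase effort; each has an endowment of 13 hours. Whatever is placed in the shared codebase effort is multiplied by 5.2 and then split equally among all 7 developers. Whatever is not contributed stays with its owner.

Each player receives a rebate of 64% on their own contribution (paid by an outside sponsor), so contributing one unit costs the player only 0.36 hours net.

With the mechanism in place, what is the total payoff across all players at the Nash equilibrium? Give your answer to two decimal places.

Under the mechanism each unit contributed yields (5.2/7) / 0.36 = 2.0635 back to its contributor per unit of net cost, which exceeds 1, making full contribution the dominant choice for everyone.
At the Nash equilibrium everyone contributes 13. Group total payoff = 7 × (13 × 0.64 + 5.2 × 13) = 531.44.

531.44 hours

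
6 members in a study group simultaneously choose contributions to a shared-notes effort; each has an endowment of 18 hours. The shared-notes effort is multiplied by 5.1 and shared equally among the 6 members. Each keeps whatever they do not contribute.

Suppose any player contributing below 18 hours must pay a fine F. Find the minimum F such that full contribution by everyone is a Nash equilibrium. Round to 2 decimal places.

Given the others contribute fully, the best deviation is to contribute 0 (any partial contribution still incurs the fine and gives up units whose private return 0.8500 is below 1).
Deviating from 18 to 0 saves 18 hours but forfeits the deviator's share of the drop in the shared-notes effort: 5.1/6 × 18 = 15.30.
So the deviation gain is 18 − 15.30 = 2.70, and the fine must be at least 2.70 hours to wipe it out.

2.70 hours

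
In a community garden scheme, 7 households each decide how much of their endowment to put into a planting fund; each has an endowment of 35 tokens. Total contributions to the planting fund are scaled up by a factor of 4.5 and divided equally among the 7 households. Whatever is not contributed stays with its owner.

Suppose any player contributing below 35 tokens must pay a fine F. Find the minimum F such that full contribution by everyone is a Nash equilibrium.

Given the others contribute fully, the best deviation is to contribute 0 (any partial contribution still incurs the fine and gives up units whose private return 0.6429 is below 1).
Deviating from 35 to 0 saves 35 tokens but forfeits the deviator's share of the drop in the planting fund: 4.5/7 × 35 = 22.50.
So the deviation gain is 35 − 22.50 = 12.50, and the fine must be at least 12.50 tokens to wipe it out.

12.50 tokens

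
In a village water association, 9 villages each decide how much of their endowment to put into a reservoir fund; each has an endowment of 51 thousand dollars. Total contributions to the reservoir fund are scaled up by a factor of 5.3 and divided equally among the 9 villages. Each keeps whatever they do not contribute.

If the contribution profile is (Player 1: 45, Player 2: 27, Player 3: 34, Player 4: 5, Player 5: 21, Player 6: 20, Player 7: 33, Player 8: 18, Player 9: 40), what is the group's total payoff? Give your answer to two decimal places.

Total contributed: 45 + 27 + 34 + 5 + 21 + 20 + 33 + 18 + 40 = 243; total kept: 9 × 51 − 243 = 216.
The reservoir fund pays out 5.3 × 243 = 1287.90 in aggregate.
Group total = 216 + 1287.90 = 1503.90.

1503.90 thousand dollars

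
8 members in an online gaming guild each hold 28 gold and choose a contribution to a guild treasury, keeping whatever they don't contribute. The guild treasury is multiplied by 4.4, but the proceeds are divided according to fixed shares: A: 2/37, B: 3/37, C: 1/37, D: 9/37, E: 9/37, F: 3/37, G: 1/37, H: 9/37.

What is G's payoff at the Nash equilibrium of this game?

37.99 gold

Player j's private return per contributed unit is 4.4 × (j's share). Contributing is weakly dominant for j when that share is at least 1/4.4 = 0.2273, and contributing 0 is dominant otherwise.
D, E and H are above the threshold, contributing 28 each; the remaining 5 contribute 0. Total contributed: 84.
G keeps 28 and receives 4.4 × 84 × 1/37 = 9.99 from the guild treasury, for a payoff of 37.99.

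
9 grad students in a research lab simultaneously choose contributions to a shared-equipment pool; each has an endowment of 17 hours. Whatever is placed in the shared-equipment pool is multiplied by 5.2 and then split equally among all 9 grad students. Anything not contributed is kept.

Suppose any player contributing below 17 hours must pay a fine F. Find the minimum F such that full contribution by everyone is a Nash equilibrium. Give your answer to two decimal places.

7.18 hours

Given the others contribute fully, the best deviation is to contribute 0 (any partial contribution still incurs the fine and gives up units whose private return 0.5778 is below 1).
Deviating from 17 to 0 saves 17 hours but forfeits the deviator's share of the drop in the shared-equipment pool: 5.2/9 × 17 = 9.82.
So the deviation gain is 17 − 9.82 = 7.18, and the fine must be at least 7.18 hours to wipe it out.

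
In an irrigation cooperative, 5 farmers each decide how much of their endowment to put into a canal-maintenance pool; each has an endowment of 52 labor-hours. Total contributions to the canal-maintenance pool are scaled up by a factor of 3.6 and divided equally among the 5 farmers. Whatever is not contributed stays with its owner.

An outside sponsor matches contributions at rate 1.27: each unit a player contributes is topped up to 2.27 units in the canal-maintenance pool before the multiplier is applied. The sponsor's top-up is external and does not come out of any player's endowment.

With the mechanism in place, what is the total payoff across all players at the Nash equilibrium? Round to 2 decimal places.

With the mechanism, a contributed unit returns 3.6 × 2.27 / 5 = 1.6344 per unit of net cost to the contributor — now above 1 — so contributing fully is weakly dominant for every player.
So the Nash equilibrium is full contribution by all 5; the group earns 3.6 × 2.27 × 260 = 2124.72.

2124.72 labor-hours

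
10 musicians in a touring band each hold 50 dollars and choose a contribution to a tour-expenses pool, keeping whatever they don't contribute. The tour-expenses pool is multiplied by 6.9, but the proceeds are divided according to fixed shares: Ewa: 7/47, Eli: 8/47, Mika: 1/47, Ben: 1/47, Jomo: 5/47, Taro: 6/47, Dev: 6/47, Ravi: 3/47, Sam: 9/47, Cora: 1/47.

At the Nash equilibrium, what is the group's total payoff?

1385.00 dollars

Each unit j contributes comes back to j as 6.9 × (j's share), so j prefers to contribute only if that share exceeds 1/6.9 = 0.1449; otherwise keeping the unit dominates.
Ewa, Eli and Sam are above the threshold, contributing 50 each; the remaining 7 contribute 0. Total contributed: 150.
The tour-expenses pool pays out 6.9 × 150 = 1035.00 in total (split across the unequal shares, but the aggregate is all that matters for the group sum).
The 7 free-riders keep 50 each, adding 350. Group total = 350 + 1035.00 = 1385.00.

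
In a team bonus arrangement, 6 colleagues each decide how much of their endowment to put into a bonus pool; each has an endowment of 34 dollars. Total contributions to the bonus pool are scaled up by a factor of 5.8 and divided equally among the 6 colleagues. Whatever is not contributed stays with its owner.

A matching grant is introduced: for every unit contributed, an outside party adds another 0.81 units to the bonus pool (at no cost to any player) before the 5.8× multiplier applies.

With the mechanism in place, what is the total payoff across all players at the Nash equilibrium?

With the mechanism, a contributed unit returns 5.8 × 1.81 / 6 = 1.7497 per unit of net cost to the contributor — now above 1 — so contributing fully is weakly dominant for every player.
So the Nash equilibrium is full contribution by all 6; the group earns 5.8 × 1.81 × 204 = 2141.59.

2141.59 dollars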